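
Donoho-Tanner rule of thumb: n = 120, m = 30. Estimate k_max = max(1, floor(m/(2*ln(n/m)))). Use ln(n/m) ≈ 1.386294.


n/m = 120/30 = 4.
ln(n/m) ≈ 1.386294.
2*ln(n/m) ≈ 2.772588.
m/(2*ln(n/m)) ≈ 30/2.772588 ≈ 10.8202.
floor = 10.
k_max = max(1, 10) = 10.

10


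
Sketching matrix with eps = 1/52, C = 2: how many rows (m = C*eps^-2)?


1/eps = 52.
(1/eps)^2 = 2704.
m = 2*2704 = 5408.

5408


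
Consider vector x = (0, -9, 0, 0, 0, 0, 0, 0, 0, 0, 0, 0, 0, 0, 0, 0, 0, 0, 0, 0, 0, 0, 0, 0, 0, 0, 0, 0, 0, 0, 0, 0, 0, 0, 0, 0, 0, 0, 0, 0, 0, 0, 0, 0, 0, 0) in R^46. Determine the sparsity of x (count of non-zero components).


Non-zero positions: [1].
Sparsity = 1.

1


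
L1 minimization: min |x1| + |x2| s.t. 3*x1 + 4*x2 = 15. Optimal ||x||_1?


Axis intercepts:
  x1 = 5, x2 = 0: L1 = 5
  x1 = 0, x2 = 15/4: L1 = 15/4
x* = (0, 15/4)
||x*||_1 = 15/4.

15/4


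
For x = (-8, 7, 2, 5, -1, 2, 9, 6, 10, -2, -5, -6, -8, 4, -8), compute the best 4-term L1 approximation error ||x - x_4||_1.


Sorted |x_i| descending: [10, 9, 8, 8, 8, 7, 6, 6, 5, 5, 4, 2, 2, 2, 1]
Keep top 4: [10, 9, 8, 8]
Tail entries: [8, 7, 6, 6, 5, 5, 4, 2, 2, 2, 1]
L1 error = sum of tail = 48.

48


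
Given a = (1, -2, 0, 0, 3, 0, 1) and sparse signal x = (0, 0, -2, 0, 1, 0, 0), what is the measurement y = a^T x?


Non-zero terms: ['0*-2', '3*1']
Products: [0, 3]
y = sum = 3.

3


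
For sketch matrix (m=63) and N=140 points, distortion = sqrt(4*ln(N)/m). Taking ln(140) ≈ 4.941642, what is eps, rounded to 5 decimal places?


ln(140) ≈ 4.941642.
4*ln(N)/m ≈ 4*4.941642/63 ≈ 0.31375505.
eps = sqrt(0.31375505) ≈ 0.5601384 ≈ 0.56014.

0.56014


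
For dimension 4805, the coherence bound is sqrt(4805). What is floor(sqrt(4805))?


69^2 = 4761 <= 4805 < 4900 = 70^2, so 69 <= sqrt(4805) < 70.
floor(sqrt(4805)) = 69.

69


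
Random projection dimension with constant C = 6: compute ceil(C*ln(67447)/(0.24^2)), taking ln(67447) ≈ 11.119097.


ln(67447) ≈ 11.119097.
eps^2 = 0.24^2 = 0.0576.
C*ln(N)/eps^2 ≈ 6*11.119097/0.0576 ≈ 1158.2393.
m = ceil(1158.2393) = 1159.

1159


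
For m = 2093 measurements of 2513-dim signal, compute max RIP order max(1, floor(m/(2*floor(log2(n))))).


floor(log2(2513)) = 11.
2*11 = 22.
m/(2*floor(log2(n))) = 2093/22 ≈ 95.1364.
floor = 95.
k = max(1, 95) = 95.

95


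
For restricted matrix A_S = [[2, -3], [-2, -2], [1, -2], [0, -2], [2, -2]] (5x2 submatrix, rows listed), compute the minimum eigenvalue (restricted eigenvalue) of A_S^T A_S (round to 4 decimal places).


A_S^T A_S = [[13, -8], [-8, 25]].
trace = 38.
det = 261.
disc = trace^2 - 4*det = 1444 - 4*261 = 400.
sqrt(400) = 20.
lam_min = (38 - 20)/2 = 9 = 9.0000.

9.0000


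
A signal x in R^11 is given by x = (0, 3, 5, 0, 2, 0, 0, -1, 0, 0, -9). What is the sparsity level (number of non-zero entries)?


Non-zero positions: [1, 2, 4, 7, 10].
Sparsity = 5.

5


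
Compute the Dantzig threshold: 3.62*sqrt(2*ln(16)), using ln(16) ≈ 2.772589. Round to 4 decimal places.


ln(16) ≈ 2.772589.
2*ln(n) ≈ 5.545178.
sqrt(2*ln(n)) ≈ sqrt(5.545178) ≈ 2.35482.
threshold ≈ 3.62*2.35482 = 8.5244484 ≈ 8.5244.

8.5244


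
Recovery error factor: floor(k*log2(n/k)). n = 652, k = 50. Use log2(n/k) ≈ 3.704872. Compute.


log2(n/k) = log2(652/50) ≈ 3.704872.
k*log2(n/k) ≈ 50*3.704872 = 185.2436.
floor(185.2436) = 185.

185


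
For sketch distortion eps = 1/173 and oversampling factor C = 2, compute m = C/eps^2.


1/eps = 173.
(1/eps)^2 = 29929.
m = 2*29929 = 59858.

59858


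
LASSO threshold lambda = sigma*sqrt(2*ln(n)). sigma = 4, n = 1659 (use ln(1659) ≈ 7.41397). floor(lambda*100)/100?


ln(1659) ≈ 7.41397.
2*ln(n) ≈ 14.82794.
sqrt(2*ln(n)) ≈ sqrt(14.82794) ≈ 3.850706.
lambda ≈ 4*3.850706 = 15.402824.
floor(lambda*100)/100 = 15.40.

15.40


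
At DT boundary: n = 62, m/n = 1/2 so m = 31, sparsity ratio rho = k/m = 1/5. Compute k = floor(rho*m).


m = 1/2*62 = 31.
rho = 1/5.
rho*m = 1/5*31 = 6.2.
k = floor(6.2) = 6.

6


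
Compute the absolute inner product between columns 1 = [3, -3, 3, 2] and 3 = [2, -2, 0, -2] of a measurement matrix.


Inner product: 3*2 + -3*-2 + 3*0 + 2*-2
Products: [6, 6, 0, -4]
Sum = 8.
|dot| = 8.

8


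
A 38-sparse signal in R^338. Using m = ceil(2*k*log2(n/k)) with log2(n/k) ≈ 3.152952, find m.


log2(n/k) = log2(338/38) ≈ 3.152952.
2*k*log2(n/k) ≈ 2*38*3.152952 = 239.624352.
m = ceil(239.624352) = 240.

240


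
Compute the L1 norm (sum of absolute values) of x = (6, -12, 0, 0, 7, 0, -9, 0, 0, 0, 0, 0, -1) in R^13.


Non-zero entries: [(0, 6), (1, -12), (4, 7), (6, -9), (12, -1)]
Absolute values: [6, 12, 7, 9, 1]
||x||_1 = sum = 35.

35


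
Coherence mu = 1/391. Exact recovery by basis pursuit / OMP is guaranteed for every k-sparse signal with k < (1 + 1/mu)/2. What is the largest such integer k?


1/mu = 391.
1 + 1/mu = 392.
(1 + 1/mu)/2 = 196 is an integer and the inequality is strict, so k_max = 196 - 1 = 195.

195


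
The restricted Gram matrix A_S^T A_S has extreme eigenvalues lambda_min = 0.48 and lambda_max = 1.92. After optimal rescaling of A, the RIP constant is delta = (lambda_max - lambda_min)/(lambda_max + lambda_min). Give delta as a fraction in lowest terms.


lambda_max - lambda_min = 1.92 - 0.48 = 1.44.
lambda_max + lambda_min = 1.92 + 0.48 = 2.40.
delta = 1.44/2.40 = 144/240 = 3/5.

3/5


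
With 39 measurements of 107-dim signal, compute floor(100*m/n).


100*m/n = 100*39/107 ≈ 36.4486.
floor = 36.

36


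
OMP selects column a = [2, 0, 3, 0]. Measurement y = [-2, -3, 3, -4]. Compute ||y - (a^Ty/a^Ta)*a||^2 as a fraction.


a^T a = 13.
a^T y = 5.
coeff = 5/13 = 5/13.
||r||^2 = 469/13.

469/13


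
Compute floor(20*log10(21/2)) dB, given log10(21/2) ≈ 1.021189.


||x||/||e|| = 21/2.
log10(21/2) ≈ 1.021189.
20*log10(||x||/||e||) ≈ 20*1.021189 = 20.42378.
floor(20.42378) = 20.

20


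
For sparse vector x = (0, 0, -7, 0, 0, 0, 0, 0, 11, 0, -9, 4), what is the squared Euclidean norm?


Non-zero entries: [(2, -7), (8, 11), (10, -9), (11, 4)]
Squares: [49, 121, 81, 16]
||x||_2^2 = sum = 267.

267


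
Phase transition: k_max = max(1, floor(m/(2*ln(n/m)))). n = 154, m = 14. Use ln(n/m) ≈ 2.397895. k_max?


n/m = 154/14 = 11.
ln(n/m) ≈ 2.397895.
2*ln(n/m) ≈ 4.79579.
m/(2*ln(n/m)) ≈ 14/4.79579 ≈ 2.9192.
floor = 2.
k_max = max(1, 2) = 2.

2


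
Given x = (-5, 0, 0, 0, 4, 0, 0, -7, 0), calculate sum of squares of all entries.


Non-zero entries: [(0, -5), (4, 4), (7, -7)]
Squares: [25, 16, 49]
||x||_2^2 = sum = 90.

90


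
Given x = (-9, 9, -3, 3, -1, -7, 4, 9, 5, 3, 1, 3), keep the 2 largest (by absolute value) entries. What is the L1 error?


Sorted |x_i| descending: [9, 9, 9, 7, 5, 4, 3, 3, 3, 3, 1, 1]
Keep top 2: [9, 9]
Tail entries: [9, 7, 5, 4, 3, 3, 3, 3, 1, 1]
L1 error = sum of tail = 39.

39


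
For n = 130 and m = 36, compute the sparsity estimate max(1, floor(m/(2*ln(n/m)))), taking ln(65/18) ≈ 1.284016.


n/m = 130/36 = 65/18.
ln(n/m) ≈ 1.284016.
2*ln(n/m) ≈ 2.568032.
m/(2*ln(n/m)) ≈ 36/2.568032 ≈ 14.0185.
floor = 14.
k_max = max(1, 14) = 14.

14


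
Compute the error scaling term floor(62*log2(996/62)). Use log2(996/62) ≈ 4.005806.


log2(n/k) = log2(996/62) ≈ 4.005806.
k*log2(n/k) ≈ 62*4.005806 = 248.359972.
floor(248.359972) = 248.

248


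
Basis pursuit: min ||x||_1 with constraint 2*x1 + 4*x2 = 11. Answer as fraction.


Axis intercepts:
  x1 = 11/2, x2 = 0: L1 = 11/2
  x1 = 0, x2 = 11/4: L1 = 11/4
x* = (0, 11/4)
||x*||_1 = 11/4.

11/4


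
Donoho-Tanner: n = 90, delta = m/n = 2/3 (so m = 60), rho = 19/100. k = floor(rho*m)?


m = 2/3*90 = 60.
rho = 19/100.
rho*m = 19/100*60 = 11.4.
k = floor(11.4) = 11.

11


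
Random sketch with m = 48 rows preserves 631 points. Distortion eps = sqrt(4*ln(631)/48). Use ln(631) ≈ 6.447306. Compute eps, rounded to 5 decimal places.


ln(631) ≈ 6.447306.
4*ln(N)/m ≈ 4*6.447306/48 ≈ 0.5372755.
eps = sqrt(0.5372755) ≈ 0.7329908 ≈ 0.73299.

0.73299


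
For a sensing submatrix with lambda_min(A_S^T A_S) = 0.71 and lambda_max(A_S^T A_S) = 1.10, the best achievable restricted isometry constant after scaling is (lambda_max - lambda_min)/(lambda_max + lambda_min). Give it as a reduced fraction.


lambda_max - lambda_min = 1.10 - 0.71 = 0.39.
lambda_max + lambda_min = 1.10 + 0.71 = 1.81.
delta = 0.39/1.81 = 39/181.

39/181


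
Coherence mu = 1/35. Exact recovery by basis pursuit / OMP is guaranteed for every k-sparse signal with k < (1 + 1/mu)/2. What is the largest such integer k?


1/mu = 35.
1 + 1/mu = 36.
(1 + 1/mu)/2 = 18 is an integer and the inequality is strict, so k_max = 18 - 1 = 17.

17


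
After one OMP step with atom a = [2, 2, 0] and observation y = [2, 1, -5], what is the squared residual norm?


a^T a = 8.
a^T y = 6.
coeff = 6/8 = 3/4.
||r||^2 = 51/2.

51/2


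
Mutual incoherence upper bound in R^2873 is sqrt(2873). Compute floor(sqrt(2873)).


53^2 = 2809 <= 2873 < 2916 = 54^2, so 53 <= sqrt(2873) < 54.
floor(sqrt(2873)) = 53.

53


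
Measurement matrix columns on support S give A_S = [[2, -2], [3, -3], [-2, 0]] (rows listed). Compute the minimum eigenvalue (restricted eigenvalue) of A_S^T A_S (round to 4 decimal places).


A_S^T A_S = [[17, -13], [-13, 13]].
trace = 30.
det = 52.
disc = trace^2 - 4*det = 900 - 4*52 = 692.
sqrt(692) ≈ 26.305893.
lam_min = (30 - sqrt(692))/2 ≈ (30 - 26.305893)/2 = 1.8470535 ≈ 1.8471.

1.8471


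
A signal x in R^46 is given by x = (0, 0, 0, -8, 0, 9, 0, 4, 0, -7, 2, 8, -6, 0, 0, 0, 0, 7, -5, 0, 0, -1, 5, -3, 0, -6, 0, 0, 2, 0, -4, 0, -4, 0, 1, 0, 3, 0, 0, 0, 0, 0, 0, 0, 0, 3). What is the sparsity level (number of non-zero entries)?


Non-zero positions: [3, 5, 7, 9, 10, 11, 12, 17, 18, 21, 22, 23, 25, 28, 30, 32, 34, 36, 45].
Sparsity = 19.

19


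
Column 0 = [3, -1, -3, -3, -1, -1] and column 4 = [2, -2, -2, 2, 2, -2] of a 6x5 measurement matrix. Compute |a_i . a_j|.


Inner product: 3*2 + -1*-2 + -3*-2 + -3*2 + -1*2 + -1*-2
Products: [6, 2, 6, -6, -2, 2]
Sum = 8.
|dot| = 8.

8


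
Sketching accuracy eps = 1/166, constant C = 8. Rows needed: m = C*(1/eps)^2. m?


1/eps = 166.
(1/eps)^2 = 27556.
m = 8*27556 = 220448.

220448


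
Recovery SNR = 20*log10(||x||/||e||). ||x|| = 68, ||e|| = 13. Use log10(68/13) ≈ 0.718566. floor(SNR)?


||x||/||e|| = 68/13.
log10(68/13) ≈ 0.718566.
20*log10(||x||/||e||) ≈ 20*0.718566 = 14.37132.
floor(14.37132) = 14.

14


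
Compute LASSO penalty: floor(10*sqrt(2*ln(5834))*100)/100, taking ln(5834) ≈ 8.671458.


ln(5834) ≈ 8.671458.
2*ln(n) ≈ 17.342916.
sqrt(2*ln(n)) ≈ sqrt(17.342916) ≈ 4.164483.
lambda ≈ 10*4.164483 = 41.64483.
floor(lambda*100)/100 = 41.64.

41.64


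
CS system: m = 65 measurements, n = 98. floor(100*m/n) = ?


100*m/n = 100*65/98 ≈ 66.3265.
floor = 66.

66


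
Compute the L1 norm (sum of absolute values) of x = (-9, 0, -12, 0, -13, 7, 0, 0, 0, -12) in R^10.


Non-zero entries: [(0, -9), (2, -12), (4, -13), (5, 7), (9, -12)]
Absolute values: [9, 12, 13, 7, 12]
||x||_1 = sum = 53.

53


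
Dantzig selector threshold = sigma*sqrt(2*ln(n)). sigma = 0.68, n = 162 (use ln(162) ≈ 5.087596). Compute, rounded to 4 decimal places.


ln(162) ≈ 5.087596.
2*ln(n) ≈ 10.175192.
sqrt(2*ln(n)) ≈ sqrt(10.175192) ≈ 3.189858.
threshold ≈ 0.68*3.189858 = 2.16910344 ≈ 2.1691.

2.1691


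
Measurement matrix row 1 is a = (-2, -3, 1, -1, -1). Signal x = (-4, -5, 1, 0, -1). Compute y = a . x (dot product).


Non-zero terms: ['-2*-4', '-3*-5', '1*1', '-1*-1']
Products: [8, 15, 1, 1]
y = sum = 25.

25


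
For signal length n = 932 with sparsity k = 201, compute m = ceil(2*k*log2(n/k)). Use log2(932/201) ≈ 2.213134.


log2(n/k) = log2(932/201) ≈ 2.213134.
2*k*log2(n/k) ≈ 2*201*2.213134 = 889.679868.
m = ceil(889.679868) = 890.

890


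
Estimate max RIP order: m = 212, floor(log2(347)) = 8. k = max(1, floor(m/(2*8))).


floor(log2(347)) = 8.
2*8 = 16.
m/(2*floor(log2(n))) = 212/16 ≈ 13.25.
floor = 13.
k = max(1, 13) = 13.

13


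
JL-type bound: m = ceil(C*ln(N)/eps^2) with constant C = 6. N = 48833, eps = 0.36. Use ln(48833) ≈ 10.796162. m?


ln(48833) ≈ 10.796162.
eps^2 = 0.36^2 = 0.1296.
C*ln(N)/eps^2 ≈ 6*10.796162/0.1296 ≈ 499.8223.
m = ceil(499.8223) = 500.

500


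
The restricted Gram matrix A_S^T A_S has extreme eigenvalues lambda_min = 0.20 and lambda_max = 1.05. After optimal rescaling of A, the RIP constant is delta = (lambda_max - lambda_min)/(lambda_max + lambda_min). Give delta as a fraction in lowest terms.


lambda_max - lambda_min = 1.05 - 0.20 = 0.85.
lambda_max + lambda_min = 1.05 + 0.20 = 1.25.
delta = 0.85/1.25 = 85/125 = 17/25.

17/25


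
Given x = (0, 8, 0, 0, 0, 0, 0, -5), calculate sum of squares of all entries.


Non-zero entries: [(1, 8), (7, -5)]
Squares: [64, 25]
||x||_2^2 = sum = 89.

89


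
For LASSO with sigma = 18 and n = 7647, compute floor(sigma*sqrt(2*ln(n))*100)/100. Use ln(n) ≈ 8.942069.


ln(7647) ≈ 8.942069.
2*ln(n) ≈ 17.884138.
sqrt(2*ln(n)) ≈ sqrt(17.884138) ≈ 4.228964.
lambda ≈ 18*4.228964 = 76.121352.
floor(lambda*100)/100 = 76.12.

76.12


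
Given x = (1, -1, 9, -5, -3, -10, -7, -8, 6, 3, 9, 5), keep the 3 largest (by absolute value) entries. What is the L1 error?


Sorted |x_i| descending: [10, 9, 9, 8, 7, 6, 5, 5, 3, 3, 1, 1]
Keep top 3: [10, 9, 9]
Tail entries: [8, 7, 6, 5, 5, 3, 3, 1, 1]
L1 error = sum of tail = 39.

39


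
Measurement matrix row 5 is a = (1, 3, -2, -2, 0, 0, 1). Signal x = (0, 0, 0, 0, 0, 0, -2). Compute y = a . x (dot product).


Non-zero terms: ['1*-2']
Products: [-2]
y = sum = -2.

-2


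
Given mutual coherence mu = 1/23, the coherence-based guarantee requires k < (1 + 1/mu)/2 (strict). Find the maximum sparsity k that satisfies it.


1/mu = 23.
1 + 1/mu = 24.
(1 + 1/mu)/2 = 12 is an integer and the inequality is strict, so k_max = 12 - 1 = 11.

11


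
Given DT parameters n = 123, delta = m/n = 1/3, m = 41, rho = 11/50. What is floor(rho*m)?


m = 1/3*123 = 41.
rho = 11/50.
rho*m = 11/50*41 = 9.02.
k = floor(9.02) = 9.

9


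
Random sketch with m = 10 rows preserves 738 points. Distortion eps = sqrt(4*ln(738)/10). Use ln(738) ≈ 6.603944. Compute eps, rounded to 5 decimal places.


ln(738) ≈ 6.603944.
4*ln(N)/m ≈ 4*6.603944/10 ≈ 2.6415776.
eps = sqrt(2.6415776) ≈ 1.6252931 ≈ 1.62529.

1.62529


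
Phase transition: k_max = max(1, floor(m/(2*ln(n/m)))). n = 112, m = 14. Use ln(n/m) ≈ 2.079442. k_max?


n/m = 112/14 = 8.
ln(n/m) ≈ 2.079442.
2*ln(n/m) ≈ 4.158884.
m/(2*ln(n/m)) ≈ 14/4.158884 ≈ 3.3663.
floor = 3.
k_max = max(1, 3) = 3.

3


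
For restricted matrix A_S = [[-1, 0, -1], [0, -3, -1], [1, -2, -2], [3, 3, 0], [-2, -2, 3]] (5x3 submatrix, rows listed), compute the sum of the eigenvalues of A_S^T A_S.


Sum of eigenvalues of A_S^T A_S = trace(A_S^T A_S) = sum of squared column norms of A_S.
A_S^T A_S diagonal: [15, 26, 15].
trace = 15 + 26 + 15 = 56.

56


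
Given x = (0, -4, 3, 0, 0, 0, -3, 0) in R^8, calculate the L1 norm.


Non-zero entries: [(1, -4), (2, 3), (6, -3)]
Absolute values: [4, 3, 3]
||x||_1 = sum = 10.

10


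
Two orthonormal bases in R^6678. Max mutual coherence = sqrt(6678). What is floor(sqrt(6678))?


81^2 = 6561 <= 6678 < 6724 = 82^2, so 81 <= sqrt(6678) < 82.
floor(sqrt(6678)) = 81.

81


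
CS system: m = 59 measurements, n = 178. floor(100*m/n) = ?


100*m/n = 100*59/178 ≈ 33.1461.
floor = 33.

33


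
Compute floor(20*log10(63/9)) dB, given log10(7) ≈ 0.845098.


||x||/||e|| = 63/9 = 7.
log10(7) ≈ 0.845098.
20*log10(||x||/||e||) ≈ 20*0.845098 = 16.90196.
floor(16.90196) = 16.

16


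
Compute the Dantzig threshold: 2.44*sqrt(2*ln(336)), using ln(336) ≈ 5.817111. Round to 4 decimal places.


ln(336) ≈ 5.817111.
2*ln(n) ≈ 11.634222.
sqrt(2*ln(n)) ≈ sqrt(11.634222) ≈ 3.410898.
threshold ≈ 2.44*3.410898 = 8.32259112 ≈ 8.3226.

8.3226


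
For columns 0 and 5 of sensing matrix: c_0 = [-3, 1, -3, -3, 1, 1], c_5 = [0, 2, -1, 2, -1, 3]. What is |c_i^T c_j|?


Inner product: -3*0 + 1*2 + -3*-1 + -3*2 + 1*-1 + 1*3
Products: [0, 2, 3, -6, -1, 3]
Sum = 1.
|dot| = 1.

1


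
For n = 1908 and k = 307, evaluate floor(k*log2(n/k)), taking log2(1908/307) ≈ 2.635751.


log2(n/k) = log2(1908/307) ≈ 2.635751.
k*log2(n/k) ≈ 307*2.635751 = 809.175557.
floor(809.175557) = 809.

809


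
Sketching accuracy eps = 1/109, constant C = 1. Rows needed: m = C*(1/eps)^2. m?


1/eps = 109.
(1/eps)^2 = 11881.
m = 1*11881 = 11881.

11881


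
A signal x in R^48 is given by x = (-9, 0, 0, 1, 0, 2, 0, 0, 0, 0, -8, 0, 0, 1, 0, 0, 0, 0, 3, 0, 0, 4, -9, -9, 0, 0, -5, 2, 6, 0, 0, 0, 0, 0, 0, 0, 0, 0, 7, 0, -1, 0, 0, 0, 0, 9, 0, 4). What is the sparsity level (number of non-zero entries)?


Non-zero positions: [0, 3, 5, 10, 13, 18, 21, 22, 23, 26, 27, 28, 38, 40, 45, 47].
Sparsity = 16.

16


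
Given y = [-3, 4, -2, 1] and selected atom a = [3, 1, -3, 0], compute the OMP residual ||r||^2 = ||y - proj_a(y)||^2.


a^T a = 19.
a^T y = 1.
coeff = 1/19 = 1/19.
||r||^2 = 569/19.

569/19


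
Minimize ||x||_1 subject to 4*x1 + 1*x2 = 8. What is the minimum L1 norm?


Axis intercepts:
  x1 = 2, x2 = 0: L1 = 2
  x1 = 0, x2 = 8: L1 = 8
x* = (2, 0)
||x*||_1 = 2.

2


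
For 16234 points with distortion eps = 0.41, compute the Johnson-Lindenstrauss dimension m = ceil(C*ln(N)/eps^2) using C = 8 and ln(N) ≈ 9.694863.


ln(16234) ≈ 9.694863.
eps^2 = 0.41^2 = 0.1681.
C*ln(N)/eps^2 ≈ 8*9.694863/0.1681 ≈ 461.3855.
m = ceil(461.3855) = 462.

462


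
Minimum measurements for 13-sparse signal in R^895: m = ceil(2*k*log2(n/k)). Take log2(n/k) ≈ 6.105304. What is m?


log2(n/k) = log2(895/13) ≈ 6.105304.
2*k*log2(n/k) ≈ 2*13*6.105304 = 158.737904.
m = ceil(158.737904) = 159.

159


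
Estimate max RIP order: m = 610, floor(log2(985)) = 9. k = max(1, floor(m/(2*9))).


floor(log2(985)) = 9.
2*9 = 18.
m/(2*floor(log2(n))) = 610/18 ≈ 33.8889.
floor = 33.
k = max(1, 33) = 33.

33


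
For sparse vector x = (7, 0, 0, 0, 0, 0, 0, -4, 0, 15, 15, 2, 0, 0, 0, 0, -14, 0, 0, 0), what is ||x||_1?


Non-zero entries: [(0, 7), (7, -4), (9, 15), (10, 15), (11, 2), (16, -14)]
Absolute values: [7, 4, 15, 15, 2, 14]
||x||_1 = sum = 57.

57


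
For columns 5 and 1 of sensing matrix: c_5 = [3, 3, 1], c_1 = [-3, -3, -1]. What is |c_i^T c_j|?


Inner product: 3*-3 + 3*-3 + 1*-1
Products: [-9, -9, -1]
Sum = -19.
|dot| = 19.

19


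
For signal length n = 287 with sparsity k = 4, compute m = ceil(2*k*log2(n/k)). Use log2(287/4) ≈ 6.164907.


log2(n/k) = log2(287/4) ≈ 6.164907.
2*k*log2(n/k) ≈ 2*4*6.164907 = 49.319256.
m = ceil(49.319256) = 50.

50


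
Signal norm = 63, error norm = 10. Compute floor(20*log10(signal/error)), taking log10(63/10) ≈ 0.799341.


||x||/||e|| = 63/10.
log10(63/10) ≈ 0.799341.
20*log10(||x||/||e||) ≈ 20*0.799341 = 15.98682.
floor(15.98682) = 15.

15


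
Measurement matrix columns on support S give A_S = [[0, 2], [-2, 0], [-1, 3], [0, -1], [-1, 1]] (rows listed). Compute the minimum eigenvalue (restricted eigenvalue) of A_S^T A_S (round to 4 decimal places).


A_S^T A_S = [[6, -4], [-4, 15]].
trace = 21.
det = 74.
disc = trace^2 - 4*det = 441 - 4*74 = 145.
sqrt(145) ≈ 12.041595.
lam_min = (21 - sqrt(145))/2 ≈ (21 - 12.041595)/2 = 4.4792025 ≈ 4.4792.

4.4792


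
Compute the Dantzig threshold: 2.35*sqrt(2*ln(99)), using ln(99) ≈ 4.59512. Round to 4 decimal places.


ln(99) ≈ 4.59512.
2*ln(n) ≈ 9.19024.
sqrt(2*ln(n)) ≈ sqrt(9.19024) ≈ 3.031541.
threshold ≈ 2.35*3.031541 = 7.12412135 ≈ 7.1241.

7.1241


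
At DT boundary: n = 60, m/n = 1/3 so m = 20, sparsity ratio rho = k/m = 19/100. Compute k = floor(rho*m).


m = 1/3*60 = 20.
rho = 19/100.
rho*m = 19/100*20 = 3.8.
k = floor(3.8) = 3.

3


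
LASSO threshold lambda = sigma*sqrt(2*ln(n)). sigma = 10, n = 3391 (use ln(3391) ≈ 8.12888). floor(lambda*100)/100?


ln(3391) ≈ 8.12888.
2*ln(n) ≈ 16.25776.
sqrt(2*ln(n)) ≈ sqrt(16.25776) ≈ 4.032091.
lambda ≈ 10*4.032091 = 40.32091.
floor(lambda*100)/100 = 40.32.

40.32


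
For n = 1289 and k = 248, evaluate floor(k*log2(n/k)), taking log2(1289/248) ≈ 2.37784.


log2(n/k) = log2(1289/248) ≈ 2.37784.
k*log2(n/k) ≈ 248*2.37784 = 589.70432.
floor(589.70432) = 589.

589


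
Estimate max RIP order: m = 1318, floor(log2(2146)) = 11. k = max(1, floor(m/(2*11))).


floor(log2(2146)) = 11.
2*11 = 22.
m/(2*floor(log2(n))) = 1318/22 ≈ 59.9091.
floor = 59.
k = max(1, 59) = 59.

59


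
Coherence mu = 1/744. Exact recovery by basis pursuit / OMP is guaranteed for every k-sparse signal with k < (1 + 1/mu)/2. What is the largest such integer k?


1/mu = 744.
1 + 1/mu = 745.
(1 + 1/mu)/2 = 372.5 is not an integer, so k_max = floor(372.5) = 372.

372


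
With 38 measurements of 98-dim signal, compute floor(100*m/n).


100*m/n = 100*38/98 ≈ 38.7755.
floor = 38.

38


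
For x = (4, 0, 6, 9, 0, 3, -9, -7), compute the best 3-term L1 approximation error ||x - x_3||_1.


Sorted |x_i| descending: [9, 9, 7, 6, 4, 3, 0, 0]
Keep top 3: [9, 9, 7]
Tail entries: [6, 4, 3, 0, 0]
L1 error = sum of tail = 13.

13


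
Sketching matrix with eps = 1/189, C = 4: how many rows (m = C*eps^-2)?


1/eps = 189.
(1/eps)^2 = 35721.
m = 4*35721 = 142884.

142884


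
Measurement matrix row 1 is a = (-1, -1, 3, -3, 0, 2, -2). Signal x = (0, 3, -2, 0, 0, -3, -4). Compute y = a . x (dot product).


Non-zero terms: ['-1*3', '3*-2', '2*-3', '-2*-4']
Products: [-3, -6, -6, 8]
y = sum = -7.

-7


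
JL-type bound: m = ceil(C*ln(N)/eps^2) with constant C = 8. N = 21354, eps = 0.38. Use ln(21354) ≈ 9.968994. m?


ln(21354) ≈ 9.968994.
eps^2 = 0.38^2 = 0.1444.
C*ln(N)/eps^2 ≈ 8*9.968994/0.1444 ≈ 552.2988.
m = ceil(552.2988) = 553.

553


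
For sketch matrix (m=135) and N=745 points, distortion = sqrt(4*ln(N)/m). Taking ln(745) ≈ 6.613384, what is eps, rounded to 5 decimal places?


ln(745) ≈ 6.613384.
4*ln(N)/m ≈ 4*6.613384/135 ≈ 0.19595212.
eps = sqrt(0.19595212) ≈ 0.4426648 ≈ 0.44266.

0.44266


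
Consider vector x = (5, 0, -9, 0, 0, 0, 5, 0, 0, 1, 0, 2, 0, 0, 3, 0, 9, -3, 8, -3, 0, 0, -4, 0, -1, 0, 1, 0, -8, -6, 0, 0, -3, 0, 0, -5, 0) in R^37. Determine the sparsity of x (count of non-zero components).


Non-zero positions: [0, 2, 6, 9, 11, 14, 16, 17, 18, 19, 22, 24, 26, 28, 29, 32, 35].
Sparsity = 17.

17


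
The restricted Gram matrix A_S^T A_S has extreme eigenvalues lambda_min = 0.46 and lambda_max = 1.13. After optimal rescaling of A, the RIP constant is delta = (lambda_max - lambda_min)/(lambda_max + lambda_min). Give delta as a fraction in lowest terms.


lambda_max - lambda_min = 1.13 - 0.46 = 0.67.
lambda_max + lambda_min = 1.13 + 0.46 = 1.59.
delta = 0.67/1.59 = 67/159.

67/159


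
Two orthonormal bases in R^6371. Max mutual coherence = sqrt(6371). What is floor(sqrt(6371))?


79^2 = 6241 <= 6371 < 6400 = 80^2, so 79 <= sqrt(6371) < 80.
floor(sqrt(6371)) = 79.

79


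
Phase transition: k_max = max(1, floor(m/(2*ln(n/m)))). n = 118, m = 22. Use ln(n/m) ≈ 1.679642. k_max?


n/m = 118/22 = 59/11.
ln(n/m) ≈ 1.679642.
2*ln(n/m) ≈ 3.359284.
m/(2*ln(n/m)) ≈ 22/3.359284 ≈ 6.549.
floor = 6.
k_max = max(1, 6) = 6.

6


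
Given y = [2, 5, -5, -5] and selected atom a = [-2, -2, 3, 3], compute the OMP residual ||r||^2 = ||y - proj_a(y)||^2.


a^T a = 26.
a^T y = -44.
coeff = -44/26 = -22/13.
||r||^2 = 59/13.

59/13


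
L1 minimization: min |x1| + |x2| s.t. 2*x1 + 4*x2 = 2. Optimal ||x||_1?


Axis intercepts:
  x1 = 1, x2 = 0: L1 = 1
  x1 = 0, x2 = 1/2: L1 = 1/2
x* = (0, 1/2)
||x*||_1 = 1/2.

1/2


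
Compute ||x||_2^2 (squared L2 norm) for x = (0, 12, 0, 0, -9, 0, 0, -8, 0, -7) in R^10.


Non-zero entries: [(1, 12), (4, -9), (7, -8), (9, -7)]
Squares: [144, 81, 64, 49]
||x||_2^2 = sum = 338.

338


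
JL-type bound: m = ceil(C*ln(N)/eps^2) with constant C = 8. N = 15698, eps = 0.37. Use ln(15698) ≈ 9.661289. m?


ln(15698) ≈ 9.661289.
eps^2 = 0.37^2 = 0.1369.
C*ln(N)/eps^2 ≈ 8*9.661289/0.1369 ≈ 564.575.
m = ceil(564.575) = 565.

565


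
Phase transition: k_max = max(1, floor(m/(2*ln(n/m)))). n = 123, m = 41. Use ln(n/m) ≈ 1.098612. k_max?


n/m = 123/41 = 3.
ln(n/m) ≈ 1.098612.
2*ln(n/m) ≈ 2.197224.
m/(2*ln(n/m)) ≈ 41/2.197224 ≈ 18.6599.
floor = 18.
k_max = max(1, 18) = 18.

18


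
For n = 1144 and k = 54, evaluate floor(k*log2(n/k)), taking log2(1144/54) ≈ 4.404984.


log2(n/k) = log2(1144/54) ≈ 4.404984.
k*log2(n/k) ≈ 54*4.404984 = 237.869136.
floor(237.869136) = 237.

237


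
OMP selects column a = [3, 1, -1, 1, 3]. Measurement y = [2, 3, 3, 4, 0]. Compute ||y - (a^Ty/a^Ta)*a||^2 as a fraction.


a^T a = 21.
a^T y = 10.
coeff = 10/21 = 10/21.
||r||^2 = 698/21.

698/21


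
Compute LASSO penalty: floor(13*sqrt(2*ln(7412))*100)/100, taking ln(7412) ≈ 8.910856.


ln(7412) ≈ 8.910856.
2*ln(n) ≈ 17.821712.
sqrt(2*ln(n)) ≈ sqrt(17.821712) ≈ 4.221577.
lambda ≈ 13*4.221577 = 54.880501.
floor(lambda*100)/100 = 54.88.

54.88


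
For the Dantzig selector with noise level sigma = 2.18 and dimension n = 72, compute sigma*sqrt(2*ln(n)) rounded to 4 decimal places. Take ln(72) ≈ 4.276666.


ln(72) ≈ 4.276666.
2*ln(n) ≈ 8.553332.
sqrt(2*ln(n)) ≈ sqrt(8.553332) ≈ 2.924608.
threshold ≈ 2.18*2.924608 = 6.37564544 ≈ 6.3756.

6.3756


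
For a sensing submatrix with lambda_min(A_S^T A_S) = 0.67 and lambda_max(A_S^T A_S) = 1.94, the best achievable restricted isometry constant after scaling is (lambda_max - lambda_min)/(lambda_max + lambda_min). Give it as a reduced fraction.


lambda_max - lambda_min = 1.94 - 0.67 = 1.27.
lambda_max + lambda_min = 1.94 + 0.67 = 2.61.
delta = 1.27/2.61 = 127/261.

127/261


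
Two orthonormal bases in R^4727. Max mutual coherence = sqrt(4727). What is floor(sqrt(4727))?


68^2 = 4624 <= 4727 < 4761 = 69^2, so 68 <= sqrt(4727) < 69.
floor(sqrt(4727)) = 68.

68


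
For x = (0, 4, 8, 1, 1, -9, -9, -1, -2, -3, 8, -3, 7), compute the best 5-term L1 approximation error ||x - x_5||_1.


Sorted |x_i| descending: [9, 9, 8, 8, 7, 4, 3, 3, 2, 1, 1, 1, 0]
Keep top 5: [9, 9, 8, 8, 7]
Tail entries: [4, 3, 3, 2, 1, 1, 1, 0]
L1 error = sum of tail = 15.

15


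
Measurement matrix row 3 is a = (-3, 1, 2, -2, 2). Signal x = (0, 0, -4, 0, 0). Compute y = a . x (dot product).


Non-zero terms: ['2*-4']
Products: [-8]
y = sum = -8.

-8


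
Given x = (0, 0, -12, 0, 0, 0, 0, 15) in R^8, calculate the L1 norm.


Non-zero entries: [(2, -12), (7, 15)]
Absolute values: [12, 15]
||x||_1 = sum = 27.

27


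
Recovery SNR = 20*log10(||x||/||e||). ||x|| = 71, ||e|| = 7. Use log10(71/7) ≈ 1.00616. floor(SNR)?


||x||/||e|| = 71/7.
log10(71/7) ≈ 1.00616.
20*log10(||x||/||e||) ≈ 20*1.00616 = 20.1232.
floor(20.1232) = 20.

20


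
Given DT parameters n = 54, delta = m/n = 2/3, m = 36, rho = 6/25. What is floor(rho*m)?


m = 2/3*54 = 36.
rho = 6/25.
rho*m = 6/25*36 = 8.64.
k = floor(8.64) = 8.

8


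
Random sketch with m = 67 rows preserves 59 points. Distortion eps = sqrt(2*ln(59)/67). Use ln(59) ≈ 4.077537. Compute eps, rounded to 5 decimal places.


ln(59) ≈ 4.077537.
2*ln(N)/m ≈ 2*4.077537/67 ≈ 0.12171752.
eps = sqrt(0.12171752) ≈ 0.3488804 ≈ 0.34888.

0.34888


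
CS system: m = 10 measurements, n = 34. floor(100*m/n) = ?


100*m/n = 100*10/34 ≈ 29.4118.
floor = 29.

29


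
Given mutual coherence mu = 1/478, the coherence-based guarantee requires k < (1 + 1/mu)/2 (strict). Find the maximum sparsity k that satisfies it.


1/mu = 478.
1 + 1/mu = 479.
(1 + 1/mu)/2 = 239.5 is not an integer, so k_max = floor(239.5) = 239.

239


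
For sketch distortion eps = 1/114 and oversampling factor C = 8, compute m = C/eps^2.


1/eps = 114.
(1/eps)^2 = 12996.
m = 8*12996 = 103968.

103968


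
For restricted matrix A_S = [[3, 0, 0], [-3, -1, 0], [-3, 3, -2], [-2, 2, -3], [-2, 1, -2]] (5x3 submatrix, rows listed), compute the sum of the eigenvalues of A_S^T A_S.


Sum of eigenvalues of A_S^T A_S = trace(A_S^T A_S) = sum of squared column norms of A_S.
A_S^T A_S diagonal: [35, 15, 17].
trace = 35 + 15 + 17 = 67.

67


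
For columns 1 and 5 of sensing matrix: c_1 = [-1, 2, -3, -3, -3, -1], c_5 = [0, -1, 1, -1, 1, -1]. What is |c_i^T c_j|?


Inner product: -1*0 + 2*-1 + -3*1 + -3*-1 + -3*1 + -1*-1
Products: [0, -2, -3, 3, -3, 1]
Sum = -4.
|dot| = 4.

4


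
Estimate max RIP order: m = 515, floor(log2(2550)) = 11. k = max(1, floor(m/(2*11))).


floor(log2(2550)) = 11.
2*11 = 22.
m/(2*floor(log2(n))) = 515/22 ≈ 23.4091.
floor = 23.
k = max(1, 23) = 23.

23


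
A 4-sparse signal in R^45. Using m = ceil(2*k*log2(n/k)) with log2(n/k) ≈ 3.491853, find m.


log2(n/k) = log2(45/4) ≈ 3.491853.
2*k*log2(n/k) ≈ 2*4*3.491853 = 27.934824.
m = ceil(27.934824) = 28.

28


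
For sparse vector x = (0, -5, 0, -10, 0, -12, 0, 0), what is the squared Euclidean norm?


Non-zero entries: [(1, -5), (3, -10), (5, -12)]
Squares: [25, 100, 144]
||x||_2^2 = sum = 269.

269


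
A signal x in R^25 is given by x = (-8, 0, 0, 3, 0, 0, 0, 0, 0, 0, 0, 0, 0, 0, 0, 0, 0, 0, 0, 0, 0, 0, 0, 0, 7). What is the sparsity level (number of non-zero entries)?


Non-zero positions: [0, 3, 24].
Sparsity = 3.

3


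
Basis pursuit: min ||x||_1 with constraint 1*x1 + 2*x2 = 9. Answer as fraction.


Axis intercepts:
  x1 = 9, x2 = 0: L1 = 9
  x1 = 0, x2 = 9/2: L1 = 9/2
x* = (0, 9/2)
||x*||_1 = 9/2.

9/2


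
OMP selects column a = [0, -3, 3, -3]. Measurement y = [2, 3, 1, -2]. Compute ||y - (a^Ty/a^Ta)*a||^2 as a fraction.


a^T a = 27.
a^T y = 0.
coeff = 0/27 = 0.
||r||^2 = 18.

18


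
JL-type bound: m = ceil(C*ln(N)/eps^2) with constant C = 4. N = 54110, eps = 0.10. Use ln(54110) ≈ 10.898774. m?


ln(54110) ≈ 10.898774.
eps^2 = 0.10^2 = 0.01.
C*ln(N)/eps^2 ≈ 4*10.898774/0.01 ≈ 4359.5096.
m = ceil(4359.5096) = 4360.

4360


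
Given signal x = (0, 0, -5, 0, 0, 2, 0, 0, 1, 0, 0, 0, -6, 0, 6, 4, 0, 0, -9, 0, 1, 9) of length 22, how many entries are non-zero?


Non-zero positions: [2, 5, 8, 12, 14, 15, 18, 20, 21].
Sparsity = 9.

9


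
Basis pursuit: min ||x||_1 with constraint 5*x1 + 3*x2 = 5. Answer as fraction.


Axis intercepts:
  x1 = 1, x2 = 0: L1 = 1
  x1 = 0, x2 = 5/3: L1 = 5/3
x* = (1, 0)
||x*||_1 = 1.

1


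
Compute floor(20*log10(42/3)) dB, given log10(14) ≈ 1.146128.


||x||/||e|| = 42/3 = 14.
log10(14) ≈ 1.146128.
20*log10(||x||/||e||) ≈ 20*1.146128 = 22.92256.
floor(22.92256) = 22.

22


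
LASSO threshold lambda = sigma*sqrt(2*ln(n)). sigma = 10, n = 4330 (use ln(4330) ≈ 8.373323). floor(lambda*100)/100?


ln(4330) ≈ 8.373323.
2*ln(n) ≈ 16.746646.
sqrt(2*ln(n)) ≈ sqrt(16.746646) ≈ 4.092267.
lambda ≈ 10*4.092267 = 40.92267.
floor(lambda*100)/100 = 40.92.

40.92


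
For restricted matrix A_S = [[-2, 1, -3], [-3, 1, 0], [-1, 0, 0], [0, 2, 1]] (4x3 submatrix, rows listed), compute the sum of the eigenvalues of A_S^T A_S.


Sum of eigenvalues of A_S^T A_S = trace(A_S^T A_S) = sum of squared column norms of A_S.
A_S^T A_S diagonal: [14, 6, 10].
trace = 14 + 6 + 10 = 30.

30


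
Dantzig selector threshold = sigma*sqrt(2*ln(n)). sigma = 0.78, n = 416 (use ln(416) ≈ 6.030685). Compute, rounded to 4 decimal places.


ln(416) ≈ 6.030685.
2*ln(n) ≈ 12.06137.
sqrt(2*ln(n)) ≈ sqrt(12.06137) ≈ 3.472948.
threshold ≈ 0.78*3.472948 = 2.70889944 ≈ 2.7089.

2.7089


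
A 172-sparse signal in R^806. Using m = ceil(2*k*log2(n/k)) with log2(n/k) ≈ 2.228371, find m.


log2(n/k) = log2(806/172) ≈ 2.228371.
2*k*log2(n/k) ≈ 2*172*2.228371 = 766.559624.
m = ceil(766.559624) = 767.

767


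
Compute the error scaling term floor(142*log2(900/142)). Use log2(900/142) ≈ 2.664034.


log2(n/k) = log2(900/142) ≈ 2.664034.
k*log2(n/k) ≈ 142*2.664034 = 378.292828.
floor(378.292828) = 378.

378


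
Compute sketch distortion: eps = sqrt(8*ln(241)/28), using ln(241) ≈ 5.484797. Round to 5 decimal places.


ln(241) ≈ 5.484797.
8*ln(N)/m ≈ 8*5.484797/28 ≈ 1.56708486.
eps = sqrt(1.56708486) ≈ 1.2518326 ≈ 1.25183.

1.25183


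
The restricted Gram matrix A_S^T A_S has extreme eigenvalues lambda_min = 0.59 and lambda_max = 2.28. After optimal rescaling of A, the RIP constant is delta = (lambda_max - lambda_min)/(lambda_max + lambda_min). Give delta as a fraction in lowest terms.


lambda_max - lambda_min = 2.28 - 0.59 = 1.69.
lambda_max + lambda_min = 2.28 + 0.59 = 2.87.
delta = 1.69/2.87 = 169/287.

169/287


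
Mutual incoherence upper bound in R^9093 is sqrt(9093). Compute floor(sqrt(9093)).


95^2 = 9025 <= 9093 < 9216 = 96^2, so 95 <= sqrt(9093) < 96.
floor(sqrt(9093)) = 95.

95


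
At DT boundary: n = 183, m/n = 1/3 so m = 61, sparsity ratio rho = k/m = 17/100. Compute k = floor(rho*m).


m = 1/3*183 = 61.
rho = 17/100.
rho*m = 17/100*61 = 10.37.
k = floor(10.37) = 10.

10


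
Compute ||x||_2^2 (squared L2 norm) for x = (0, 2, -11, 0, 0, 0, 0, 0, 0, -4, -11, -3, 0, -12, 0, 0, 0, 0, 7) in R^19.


Non-zero entries: [(1, 2), (2, -11), (9, -4), (10, -11), (11, -3), (13, -12), (18, 7)]
Squares: [4, 121, 16, 121, 9, 144, 49]
||x||_2^2 = sum = 464.

464


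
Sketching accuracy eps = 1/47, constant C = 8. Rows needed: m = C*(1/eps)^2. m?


1/eps = 47.
(1/eps)^2 = 2209.
m = 8*2209 = 17672.

17672


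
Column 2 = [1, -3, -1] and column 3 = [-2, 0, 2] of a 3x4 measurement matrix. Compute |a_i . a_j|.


Inner product: 1*-2 + -3*0 + -1*2
Products: [-2, 0, -2]
Sum = -4.
|dot| = 4.

4


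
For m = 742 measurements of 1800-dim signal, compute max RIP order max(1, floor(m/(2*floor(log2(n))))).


floor(log2(1800)) = 10.
2*10 = 20.
m/(2*floor(log2(n))) = 742/20 ≈ 37.1.
floor = 37.
k = max(1, 37) = 37.

37


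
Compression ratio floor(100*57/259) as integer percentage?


100*m/n = 100*57/259 ≈ 22.0077.
floor = 22.

22


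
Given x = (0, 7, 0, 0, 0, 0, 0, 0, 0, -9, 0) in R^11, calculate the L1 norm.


Non-zero entries: [(1, 7), (9, -9)]
Absolute values: [7, 9]
||x||_1 = sum = 16.

16


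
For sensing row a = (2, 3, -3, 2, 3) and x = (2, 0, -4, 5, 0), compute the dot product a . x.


Non-zero terms: ['2*2', '-3*-4', '2*5']
Products: [4, 12, 10]
y = sum = 26.

26


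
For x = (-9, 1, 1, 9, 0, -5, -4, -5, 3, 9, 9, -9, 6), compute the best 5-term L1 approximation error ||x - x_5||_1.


Sorted |x_i| descending: [9, 9, 9, 9, 9, 6, 5, 5, 4, 3, 1, 1, 0]
Keep top 5: [9, 9, 9, 9, 9]
Tail entries: [6, 5, 5, 4, 3, 1, 1, 0]
L1 error = sum of tail = 25.

25


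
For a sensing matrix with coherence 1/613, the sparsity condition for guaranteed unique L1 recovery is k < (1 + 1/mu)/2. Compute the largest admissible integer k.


1/mu = 613.
1 + 1/mu = 614.
(1 + 1/mu)/2 = 307 is an integer and the inequality is strict, so k_max = 307 - 1 = 306.

306


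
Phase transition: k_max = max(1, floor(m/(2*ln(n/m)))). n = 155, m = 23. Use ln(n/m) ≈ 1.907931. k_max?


n/m = 155/23.
ln(n/m) ≈ 1.907931.
2*ln(n/m) ≈ 3.815862.
m/(2*ln(n/m)) ≈ 23/3.815862 ≈ 6.0275.
floor = 6.
k_max = max(1, 6) = 6.

6


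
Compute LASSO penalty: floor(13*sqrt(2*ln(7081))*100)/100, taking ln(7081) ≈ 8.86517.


ln(7081) ≈ 8.86517.
2*ln(n) ≈ 17.73034.
sqrt(2*ln(n)) ≈ sqrt(17.73034) ≈ 4.210741.
lambda ≈ 13*4.210741 = 54.739633.
floor(lambda*100)/100 = 54.73.

54.73


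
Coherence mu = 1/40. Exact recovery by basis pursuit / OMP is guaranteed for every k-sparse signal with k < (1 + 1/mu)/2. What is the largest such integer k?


1/mu = 40.
1 + 1/mu = 41.
(1 + 1/mu)/2 = 20.5 is not an integer, so k_max = floor(20.5) = 20.

20


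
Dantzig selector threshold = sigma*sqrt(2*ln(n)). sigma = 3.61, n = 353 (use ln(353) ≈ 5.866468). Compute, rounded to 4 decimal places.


ln(353) ≈ 5.866468.
2*ln(n) ≈ 11.732936.
sqrt(2*ln(n)) ≈ sqrt(11.732936) ≈ 3.425337.
threshold ≈ 3.61*3.425337 = 12.36546657 ≈ 12.3655.

12.3655


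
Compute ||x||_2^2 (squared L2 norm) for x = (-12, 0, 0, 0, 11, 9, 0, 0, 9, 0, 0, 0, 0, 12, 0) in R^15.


Non-zero entries: [(0, -12), (4, 11), (5, 9), (8, 9), (13, 12)]
Squares: [144, 121, 81, 81, 144]
||x||_2^2 = sum = 571.

571


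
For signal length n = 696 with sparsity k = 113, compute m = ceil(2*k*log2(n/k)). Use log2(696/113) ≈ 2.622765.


log2(n/k) = log2(696/113) ≈ 2.622765.
2*k*log2(n/k) ≈ 2*113*2.622765 = 592.74489.
m = ceil(592.74489) = 593.

593


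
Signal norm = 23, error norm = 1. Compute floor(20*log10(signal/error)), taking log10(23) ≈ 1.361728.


||x||/||e|| = 23/1 = 23.
log10(23) ≈ 1.361728.
20*log10(||x||/||e||) ≈ 20*1.361728 = 27.23456.
floor(27.23456) = 27.

27


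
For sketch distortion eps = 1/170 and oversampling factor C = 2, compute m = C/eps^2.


1/eps = 170.
(1/eps)^2 = 28900.
m = 2*28900 = 57800.

57800


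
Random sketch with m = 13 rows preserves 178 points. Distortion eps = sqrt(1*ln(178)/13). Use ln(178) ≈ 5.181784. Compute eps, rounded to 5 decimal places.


ln(178) ≈ 5.181784.
1*ln(N)/m ≈ 1*5.181784/13 ≈ 0.39859877.
eps = sqrt(0.39859877) ≈ 0.6313468 ≈ 0.63135.

0.63135


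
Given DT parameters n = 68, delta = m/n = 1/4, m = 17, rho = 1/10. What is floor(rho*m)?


m = 1/4*68 = 17.
rho = 1/10.
rho*m = 1/10*17 = 1.7.
k = floor(1.7) = 1.

1


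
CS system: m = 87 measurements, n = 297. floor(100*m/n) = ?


100*m/n = 100*87/297 ≈ 29.2929.
floor = 29.

29


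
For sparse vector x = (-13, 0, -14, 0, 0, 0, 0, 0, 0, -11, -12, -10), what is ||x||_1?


Non-zero entries: [(0, -13), (2, -14), (9, -11), (10, -12), (11, -10)]
Absolute values: [13, 14, 11, 12, 10]
||x||_1 = sum = 60.

60


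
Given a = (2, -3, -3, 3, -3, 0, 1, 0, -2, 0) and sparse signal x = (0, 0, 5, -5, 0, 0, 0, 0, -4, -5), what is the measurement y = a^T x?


Non-zero terms: ['-3*5', '3*-5', '-2*-4', '0*-5']
Products: [-15, -15, 8, 0]
y = sum = -22.

-22


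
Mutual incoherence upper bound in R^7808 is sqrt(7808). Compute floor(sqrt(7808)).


88^2 = 7744 <= 7808 < 7921 = 89^2, so 88 <= sqrt(7808) < 89.
floor(sqrt(7808)) = 88.

88


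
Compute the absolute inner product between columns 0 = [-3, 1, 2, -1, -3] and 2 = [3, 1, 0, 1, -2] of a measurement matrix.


Inner product: -3*3 + 1*1 + 2*0 + -1*1 + -3*-2
Products: [-9, 1, 0, -1, 6]
Sum = -3.
|dot| = 3.

3


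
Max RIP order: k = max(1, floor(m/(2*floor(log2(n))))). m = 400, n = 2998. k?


floor(log2(2998)) = 11.
2*11 = 22.
m/(2*floor(log2(n))) = 400/22 ≈ 18.1818.
floor = 18.
k = max(1, 18) = 18.

18


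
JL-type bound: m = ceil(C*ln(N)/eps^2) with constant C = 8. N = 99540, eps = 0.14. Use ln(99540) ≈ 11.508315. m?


ln(99540) ≈ 11.508315.
eps^2 = 0.14^2 = 0.0196.
C*ln(N)/eps^2 ≈ 8*11.508315/0.0196 ≈ 4697.2714.
m = ceil(4697.2714) = 4698.

4698


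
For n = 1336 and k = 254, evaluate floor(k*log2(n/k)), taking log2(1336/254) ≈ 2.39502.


log2(n/k) = log2(1336/254) ≈ 2.39502.
k*log2(n/k) ≈ 254*2.39502 = 608.33508.
floor(608.33508) = 608.

608


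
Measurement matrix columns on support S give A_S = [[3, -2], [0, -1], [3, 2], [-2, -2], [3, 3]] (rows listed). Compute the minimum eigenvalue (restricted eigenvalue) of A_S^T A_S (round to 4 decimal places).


A_S^T A_S = [[31, 13], [13, 22]].
trace = 53.
det = 513.
disc = trace^2 - 4*det = 2809 - 4*513 = 757.
sqrt(757) ≈ 27.513633.
lam_min = (53 - sqrt(757))/2 ≈ (53 - 27.513633)/2 = 12.7431835 ≈ 12.7432.

12.7432
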